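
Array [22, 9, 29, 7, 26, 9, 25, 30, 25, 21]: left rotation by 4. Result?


Left rotate by 4: [26, 9, 25, 30, 25, 21, 22, 9, 29, 7]


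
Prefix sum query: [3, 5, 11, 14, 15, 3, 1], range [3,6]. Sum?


Prefix sums: [0, 3, 8, 19, 33, 48, 51, 52]
Sum[3..6] = prefix[7] - prefix[3] = 52 - 19 = 33


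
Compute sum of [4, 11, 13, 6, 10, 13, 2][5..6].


Prefix sums: [0, 4, 15, 28, 34, 44, 57, 59]
Sum[5..6] = prefix[7] - prefix[5] = 59 - 44 = 15


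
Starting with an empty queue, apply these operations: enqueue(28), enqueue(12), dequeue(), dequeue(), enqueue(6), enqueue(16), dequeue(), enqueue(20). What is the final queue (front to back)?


enqueue(28) -> [28]
enqueue(12) -> [28, 12]
dequeue() returns 28 -> [12]
dequeue() returns 12 -> []
enqueue(6) -> [6]
enqueue(16) -> [6, 16]
dequeue() returns 6 -> [16]
enqueue(20) -> [16, 20]
Final queue (front to back): [16, 20]


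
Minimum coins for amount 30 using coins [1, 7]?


dp[0]=0; dp[i]=1+min(dp[i-c] for c in coins)
...dp[25]=7, dp[26]=8, dp[27]=9, dp[28]=4, dp[29]=5, dp[30]=6
Minimum coins for 30 = 6


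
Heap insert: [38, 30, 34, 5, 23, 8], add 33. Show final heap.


Append 33: [38, 30, 34, 5, 23, 8, 33]
Bubble up: no swaps needed
Result: [38, 30, 34, 5, 23, 8, 33]


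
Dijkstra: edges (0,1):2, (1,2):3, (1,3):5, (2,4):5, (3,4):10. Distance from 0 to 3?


Dijkstra from 0:
Distances: {0: 0, 1: 2, 2: 5, 3: 7, 4: 10}
Shortest distance to 3 = 7, path = [0, 1, 3]


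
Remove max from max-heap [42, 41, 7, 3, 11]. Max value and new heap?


Max = 42
Replace root with last, heapify down
Resulting heap: [41, 11, 7, 3]


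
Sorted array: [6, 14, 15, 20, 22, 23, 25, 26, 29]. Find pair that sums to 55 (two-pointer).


Two pointers: lo=0, hi=8
Found pair: (26, 29) summing to 55


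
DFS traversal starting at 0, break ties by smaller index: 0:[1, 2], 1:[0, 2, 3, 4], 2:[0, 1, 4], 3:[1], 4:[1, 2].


DFS stack-based: start with [0]
Visit order: [0, 1, 2, 4, 3]


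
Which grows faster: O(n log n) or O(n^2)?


linearithmic grows slower than quadratic
O(n log n) is asymptotically smaller; O(n^2) grows faster


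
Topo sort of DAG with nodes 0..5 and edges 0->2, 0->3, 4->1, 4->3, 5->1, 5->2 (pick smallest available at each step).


Kahn's algorithm, process smallest node first
Order: [0, 4, 3, 5, 1, 2]


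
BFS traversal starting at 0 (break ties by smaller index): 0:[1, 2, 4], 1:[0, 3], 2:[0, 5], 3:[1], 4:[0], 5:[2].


BFS queue: start with [0]
Visit order: [0, 1, 2, 4, 3, 5]


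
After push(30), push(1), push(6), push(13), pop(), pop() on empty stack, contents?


push(30) -> [30]
push(1) -> [30, 1]
push(6) -> [30, 1, 6]
push(13) -> [30, 1, 6, 13]
pop() returns 13 -> [30, 1, 6]
pop() returns 6 -> [30, 1]
Final stack (bottom to top): [30, 1]


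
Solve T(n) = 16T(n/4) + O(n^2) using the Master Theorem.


a=16, b=4, c=2. log_4(16)=2 = c=2. Case 2: O(n^c log n) = O(n^2 log n)
Complexity: O(n^2 log n)


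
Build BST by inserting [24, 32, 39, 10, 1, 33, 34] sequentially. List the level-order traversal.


Root = 24; build tree by BST insertion.
Level-Order traversal: [24, 10, 32, 1, 39, 33, 34]


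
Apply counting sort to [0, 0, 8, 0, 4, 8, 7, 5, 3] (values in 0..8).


Count array: [3, 0, 0, 1, 1, 1, 0, 1, 2]
Reconstruct: [0, 0, 0, 3, 4, 5, 7, 8, 8]


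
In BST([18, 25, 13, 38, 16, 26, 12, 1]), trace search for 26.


BST root = 18
Search for 26: compare at each node
Path: [18, 25, 38, 26]


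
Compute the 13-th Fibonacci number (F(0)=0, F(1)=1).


F(n)=F(n-1)+F(n-2)
...F(11)=89, F(12)=144, F(13)=233


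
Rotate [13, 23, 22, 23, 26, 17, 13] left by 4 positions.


Left rotate by 4: [26, 17, 13, 13, 23, 22, 23]


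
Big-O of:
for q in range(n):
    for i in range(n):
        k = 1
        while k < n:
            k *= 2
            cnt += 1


Per nesting level: O(n) * O(n) * O(log n) = O(n^2 log n)
Complexity: O(n^2 log n)


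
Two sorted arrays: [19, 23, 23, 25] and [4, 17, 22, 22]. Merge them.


Compare heads, take smaller each step.
Merged: [4, 17, 19, 22, 22, 23, 23, 25]


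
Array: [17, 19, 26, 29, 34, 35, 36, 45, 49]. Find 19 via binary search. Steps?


Search for 19:
[0,8] mid=4 arr[4]=34
[0,3] mid=1 arr[1]=19
Total: 2 comparisons


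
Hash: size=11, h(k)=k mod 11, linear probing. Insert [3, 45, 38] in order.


Insertions: 3->slot 3; 45->slot 1; 38->slot 5
Table: [None, 45, None, 3, None, 38, None, None, None, None, None]


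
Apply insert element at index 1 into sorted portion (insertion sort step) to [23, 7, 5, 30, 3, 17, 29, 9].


After one pass: [7, 23, 5, 30, 3, 17, 29, 9]


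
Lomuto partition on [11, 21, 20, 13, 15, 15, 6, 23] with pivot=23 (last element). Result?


Elements <= 23 go left of pivot.
Result: [11, 21, 20, 13, 15, 15, 6, 23], pivot at index 7


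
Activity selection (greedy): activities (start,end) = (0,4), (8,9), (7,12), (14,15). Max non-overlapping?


Greedy: pick earliest-ending, then skip overlaps.
Selected (3 activities): [(0, 4), (8, 9), (14, 15)]


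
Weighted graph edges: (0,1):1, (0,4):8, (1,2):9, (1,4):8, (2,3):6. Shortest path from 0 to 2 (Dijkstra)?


Dijkstra from 0:
Distances: {0: 0, 1: 1, 2: 10, 3: 16, 4: 8}
Shortest distance to 2 = 10, path = [0, 1, 2]


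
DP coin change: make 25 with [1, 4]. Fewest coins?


dp[0]=0; dp[i]=1+min(dp[i-c] for c in coins)
...dp[20]=5, dp[21]=6, dp[22]=7, dp[23]=8, dp[24]=6, dp[25]=7
Minimum coins for 25 = 7


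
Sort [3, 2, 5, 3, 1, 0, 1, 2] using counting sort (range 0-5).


Count array: [1, 2, 2, 2, 0, 1]
Reconstruct: [0, 1, 1, 2, 2, 3, 3, 5]


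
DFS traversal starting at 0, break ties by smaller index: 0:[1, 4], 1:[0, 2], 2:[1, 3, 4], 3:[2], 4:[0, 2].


DFS stack-based: start with [0]
Visit order: [0, 1, 2, 3, 4]


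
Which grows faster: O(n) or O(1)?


constant grows slower than linear
O(1) is asymptotically smaller; O(n) grows faster


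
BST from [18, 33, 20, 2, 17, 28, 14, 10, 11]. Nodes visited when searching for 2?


BST root = 18
Search for 2: compare at each node
Path: [18, 2]


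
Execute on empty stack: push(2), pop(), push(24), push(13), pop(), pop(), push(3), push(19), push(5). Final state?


push(2) -> [2]
pop() returns 2 -> []
push(24) -> [24]
push(13) -> [24, 13]
pop() returns 13 -> [24]
pop() returns 24 -> []
push(3) -> [3]
push(19) -> [3, 19]
push(5) -> [3, 19, 5]
Final stack (bottom to top): [3, 19, 5]


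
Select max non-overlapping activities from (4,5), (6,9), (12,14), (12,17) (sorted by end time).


Greedy: pick earliest-ending, then skip overlaps.
Selected (3 activities): [(4, 5), (6, 9), (12, 14)]


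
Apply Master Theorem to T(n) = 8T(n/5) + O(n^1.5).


a=8, b=5, c=1.5. log_5(8)=1.292 < c=1.5. Case 3: O(n^c) = O(n^1.500)
Complexity: O(n^1.500)


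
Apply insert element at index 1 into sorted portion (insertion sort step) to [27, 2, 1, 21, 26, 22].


After one pass: [2, 27, 1, 21, 26, 22]


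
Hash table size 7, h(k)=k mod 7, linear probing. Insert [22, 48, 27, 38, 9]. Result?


Insertions: 22->slot 1; 48->slot 6; 27->slot 0; 38->slot 3; 9->slot 2
Table: [27, 22, 9, 38, None, None, 48]


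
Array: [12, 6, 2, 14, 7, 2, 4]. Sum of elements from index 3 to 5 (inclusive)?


Prefix sums: [0, 12, 18, 20, 34, 41, 43, 47]
Sum[3..5] = prefix[6] - prefix[3] = 43 - 20 = 23


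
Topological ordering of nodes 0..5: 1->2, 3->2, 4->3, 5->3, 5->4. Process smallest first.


Kahn's algorithm, process smallest node first
Order: [0, 1, 5, 4, 3, 2]


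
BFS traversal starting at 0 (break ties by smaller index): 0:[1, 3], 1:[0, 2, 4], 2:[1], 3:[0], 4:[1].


BFS queue: start with [0]
Visit order: [0, 1, 3, 2, 4]


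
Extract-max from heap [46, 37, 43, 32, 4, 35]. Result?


Max = 46
Replace root with last, heapify down
Resulting heap: [43, 37, 35, 32, 4]


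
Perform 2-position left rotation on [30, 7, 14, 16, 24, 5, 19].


Left rotate by 2: [14, 16, 24, 5, 19, 30, 7]


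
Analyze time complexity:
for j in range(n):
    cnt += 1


Per nesting level: O(n) = O(n)
Complexity: O(n)


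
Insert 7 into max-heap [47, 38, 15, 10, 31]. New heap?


Append 7: [47, 38, 15, 10, 31, 7]
Bubble up: no swaps needed
Result: [47, 38, 15, 10, 31, 7]


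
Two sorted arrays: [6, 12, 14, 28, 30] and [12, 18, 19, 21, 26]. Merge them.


Compare heads, take smaller each step.
Merged: [6, 12, 12, 14, 18, 19, 21, 26, 28, 30]


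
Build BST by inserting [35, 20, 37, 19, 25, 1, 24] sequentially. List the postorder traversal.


Root = 35; build tree by BST insertion.
Postorder traversal: [1, 19, 24, 25, 20, 37, 35]


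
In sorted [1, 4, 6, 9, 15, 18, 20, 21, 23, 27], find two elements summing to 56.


Two pointers: lo=0, hi=9
No pair sums to 56


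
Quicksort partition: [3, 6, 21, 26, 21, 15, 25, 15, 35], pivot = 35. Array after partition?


Elements <= 35 go left of pivot.
Result: [3, 6, 21, 26, 21, 15, 25, 15, 35], pivot at index 8


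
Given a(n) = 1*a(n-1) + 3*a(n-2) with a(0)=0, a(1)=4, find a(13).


Build bottom-up:
...a(11)=10732, a(12)=24640, a(13)=1*24640+3*10732=56836


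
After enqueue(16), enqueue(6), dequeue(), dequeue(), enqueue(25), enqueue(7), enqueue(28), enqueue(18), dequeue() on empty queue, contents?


enqueue(16) -> [16]
enqueue(6) -> [16, 6]
dequeue() returns 16 -> [6]
dequeue() returns 6 -> []
enqueue(25) -> [25]
enqueue(7) -> [25, 7]
enqueue(28) -> [25, 7, 28]
enqueue(18) -> [25, 7, 28, 18]
dequeue() returns 25 -> [7, 28, 18]
Final queue (front to back): [7, 28, 18]


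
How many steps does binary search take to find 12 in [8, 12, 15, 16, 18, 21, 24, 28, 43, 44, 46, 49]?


Search for 12:
[0,11] mid=5 arr[5]=21
[0,4] mid=2 arr[2]=15
[0,1] mid=0 arr[0]=8
[1,1] mid=1 arr[1]=12
Total: 4 comparisons


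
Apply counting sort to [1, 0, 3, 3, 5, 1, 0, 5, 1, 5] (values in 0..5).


Count array: [2, 3, 0, 2, 0, 3]
Reconstruct: [0, 0, 1, 1, 1, 3, 3, 5, 5, 5]


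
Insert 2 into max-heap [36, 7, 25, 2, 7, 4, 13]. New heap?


Append 2: [36, 7, 25, 2, 7, 4, 13, 2]
Bubble up: no swaps needed
Result: [36, 7, 25, 2, 7, 4, 13, 2]


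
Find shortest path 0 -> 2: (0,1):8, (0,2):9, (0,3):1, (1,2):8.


Dijkstra from 0:
Distances: {0: 0, 1: 8, 2: 9, 3: 1}
Shortest distance to 2 = 9, path = [0, 2]


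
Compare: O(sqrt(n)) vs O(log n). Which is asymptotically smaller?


logarithmic grows slower than sublinear
O(log n) is asymptotically smaller; O(sqrt(n)) grows faster


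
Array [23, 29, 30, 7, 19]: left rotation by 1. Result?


Left rotate by 1: [29, 30, 7, 19, 23]


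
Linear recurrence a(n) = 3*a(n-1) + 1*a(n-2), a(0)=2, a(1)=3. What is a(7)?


Build bottom-up:
...a(5)=393, a(6)=1298, a(7)=3*1298+1*393=4287


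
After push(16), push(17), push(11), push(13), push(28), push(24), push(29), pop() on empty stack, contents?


push(16) -> [16]
push(17) -> [16, 17]
push(11) -> [16, 17, 11]
push(13) -> [16, 17, 11, 13]
push(28) -> [16, 17, 11, 13, 28]
push(24) -> [16, 17, 11, 13, 28, 24]
push(29) -> [16, 17, 11, 13, 28, 24, 29]
pop() returns 29 -> [16, 17, 11, 13, 28, 24]
Final stack (bottom to top): [16, 17, 11, 13, 28, 24]


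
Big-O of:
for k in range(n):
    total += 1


Per nesting level: O(n) = O(n)
Complexity: O(n)


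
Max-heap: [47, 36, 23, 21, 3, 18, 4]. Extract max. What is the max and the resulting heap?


Max = 47
Replace root with last, heapify down
Resulting heap: [36, 21, 23, 4, 3, 18]


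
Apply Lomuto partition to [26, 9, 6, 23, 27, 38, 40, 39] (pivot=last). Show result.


Elements <= 39 go left of pivot.
Result: [26, 9, 6, 23, 27, 38, 39, 40], pivot at index 6


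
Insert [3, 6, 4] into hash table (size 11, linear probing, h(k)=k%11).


Insertions: 3->slot 3; 6->slot 6; 4->slot 4
Table: [None, None, None, 3, 4, None, 6, None, None, None, None]


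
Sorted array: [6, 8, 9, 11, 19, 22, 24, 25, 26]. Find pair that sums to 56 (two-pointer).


Two pointers: lo=0, hi=8
No pair sums to 56


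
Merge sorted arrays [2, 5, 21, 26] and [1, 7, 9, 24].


Compare heads, take smaller each step.
Merged: [1, 2, 5, 7, 9, 21, 24, 26]


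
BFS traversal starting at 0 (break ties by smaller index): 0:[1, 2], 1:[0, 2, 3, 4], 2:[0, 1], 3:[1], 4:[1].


BFS queue: start with [0]
Visit order: [0, 1, 2, 3, 4]


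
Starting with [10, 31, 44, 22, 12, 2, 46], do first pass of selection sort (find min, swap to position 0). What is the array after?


After one pass: [2, 31, 44, 22, 12, 10, 46]


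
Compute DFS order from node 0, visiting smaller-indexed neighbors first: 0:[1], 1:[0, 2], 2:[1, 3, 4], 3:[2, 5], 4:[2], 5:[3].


DFS stack-based: start with [0]
Visit order: [0, 1, 2, 3, 5, 4]


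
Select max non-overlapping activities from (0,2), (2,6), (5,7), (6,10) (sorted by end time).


Greedy: pick earliest-ending, then skip overlaps.
Selected (3 activities): [(0, 2), (2, 6), (6, 10)]


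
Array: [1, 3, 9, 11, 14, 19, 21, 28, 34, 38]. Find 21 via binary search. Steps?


Search for 21:
[0,9] mid=4 arr[4]=14
[5,9] mid=7 arr[7]=28
[5,6] mid=5 arr[5]=19
[6,6] mid=6 arr[6]=21
Total: 4 comparisons


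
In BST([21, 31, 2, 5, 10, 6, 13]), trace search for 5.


BST root = 21
Search for 5: compare at each node
Path: [21, 2, 5]


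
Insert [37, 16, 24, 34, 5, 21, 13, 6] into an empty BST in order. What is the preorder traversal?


Root = 37; build tree by BST insertion.
Preorder traversal: [37, 16, 5, 13, 6, 24, 21, 34]


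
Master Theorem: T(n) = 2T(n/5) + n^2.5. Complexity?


a=2, b=5, c=2.5. log_5(2)=0.431 < c=2.5. Case 3: O(n^c) = O(n^2.500)
Complexity: O(n^2.500)


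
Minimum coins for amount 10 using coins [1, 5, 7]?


dp[0]=0; dp[i]=1+min(dp[i-c] for c in coins)
...dp[5]=1, dp[6]=2, dp[7]=1, dp[8]=2, dp[9]=3, dp[10]=2
Minimum coins for 10 = 2


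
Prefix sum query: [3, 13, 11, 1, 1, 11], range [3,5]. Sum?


Prefix sums: [0, 3, 16, 27, 28, 29, 40]
Sum[3..5] = prefix[6] - prefix[3] = 40 - 27 = 13


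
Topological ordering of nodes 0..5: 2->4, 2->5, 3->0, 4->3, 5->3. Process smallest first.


Kahn's algorithm, process smallest node first
Order: [1, 2, 4, 5, 3, 0]


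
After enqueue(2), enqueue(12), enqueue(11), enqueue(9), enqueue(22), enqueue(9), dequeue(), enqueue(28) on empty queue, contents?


enqueue(2) -> [2]
enqueue(12) -> [2, 12]
enqueue(11) -> [2, 12, 11]
enqueue(9) -> [2, 12, 11, 9]
enqueue(22) -> [2, 12, 11, 9, 22]
enqueue(9) -> [2, 12, 11, 9, 22, 9]
dequeue() returns 2 -> [12, 11, 9, 22, 9]
enqueue(28) -> [12, 11, 9, 22, 9, 28]
Final queue (front to back): [12, 11, 9, 22, 9, 28]


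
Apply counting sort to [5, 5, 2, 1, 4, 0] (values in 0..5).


Count array: [1, 1, 1, 0, 1, 2]
Reconstruct: [0, 1, 2, 4, 5, 5]


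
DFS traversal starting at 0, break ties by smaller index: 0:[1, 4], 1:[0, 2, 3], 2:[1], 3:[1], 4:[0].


DFS stack-based: start with [0]
Visit order: [0, 1, 2, 3, 4]


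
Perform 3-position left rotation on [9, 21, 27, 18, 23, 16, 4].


Left rotate by 3: [18, 23, 16, 4, 9, 21, 27]


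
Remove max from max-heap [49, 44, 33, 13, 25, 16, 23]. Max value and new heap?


Max = 49
Replace root with last, heapify down
Resulting heap: [44, 25, 33, 13, 23, 16]


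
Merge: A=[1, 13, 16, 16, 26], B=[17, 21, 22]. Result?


Compare heads, take smaller each step.
Merged: [1, 13, 16, 16, 17, 21, 22, 26]


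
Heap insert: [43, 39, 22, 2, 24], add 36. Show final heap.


Append 36: [43, 39, 22, 2, 24, 36]
Bubble up: swap idx 5(36) with idx 2(22)
Result: [43, 39, 36, 2, 24, 22]


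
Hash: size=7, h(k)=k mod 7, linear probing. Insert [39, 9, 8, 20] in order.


Insertions: 39->slot 4; 9->slot 2; 8->slot 1; 20->slot 6
Table: [None, 8, 9, None, 39, None, 20]


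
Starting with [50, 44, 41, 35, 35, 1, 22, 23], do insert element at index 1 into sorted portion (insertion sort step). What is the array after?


After one pass: [44, 50, 41, 35, 35, 1, 22, 23]


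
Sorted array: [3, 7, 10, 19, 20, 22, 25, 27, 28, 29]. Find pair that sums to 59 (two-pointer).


Two pointers: lo=0, hi=9
No pair sums to 59


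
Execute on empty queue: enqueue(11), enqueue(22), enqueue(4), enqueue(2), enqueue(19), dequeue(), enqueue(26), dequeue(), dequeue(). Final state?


enqueue(11) -> [11]
enqueue(22) -> [11, 22]
enqueue(4) -> [11, 22, 4]
enqueue(2) -> [11, 22, 4, 2]
enqueue(19) -> [11, 22, 4, 2, 19]
dequeue() returns 11 -> [22, 4, 2, 19]
enqueue(26) -> [22, 4, 2, 19, 26]
dequeue() returns 22 -> [4, 2, 19, 26]
dequeue() returns 4 -> [2, 19, 26]
Final queue (front to back): [2, 19, 26]


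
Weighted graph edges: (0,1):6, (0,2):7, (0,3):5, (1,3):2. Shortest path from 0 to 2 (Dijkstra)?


Dijkstra from 0:
Distances: {0: 0, 1: 6, 2: 7, 3: 5}
Shortest distance to 2 = 7, path = [0, 2]


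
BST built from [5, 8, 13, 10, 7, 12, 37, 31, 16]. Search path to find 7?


BST root = 5
Search for 7: compare at each node
Path: [5, 8, 7]


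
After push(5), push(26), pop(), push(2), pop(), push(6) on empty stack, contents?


push(5) -> [5]
push(26) -> [5, 26]
pop() returns 26 -> [5]
push(2) -> [5, 2]
pop() returns 2 -> [5]
push(6) -> [5, 6]
Final stack (bottom to top): [5, 6]


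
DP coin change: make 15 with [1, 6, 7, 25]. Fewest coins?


dp[0]=0; dp[i]=1+min(dp[i-c] for c in coins)
...dp[10]=4, dp[11]=5, dp[12]=2, dp[13]=2, dp[14]=2, dp[15]=3
Minimum coins for 15 = 3


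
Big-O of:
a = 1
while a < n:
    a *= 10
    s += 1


Per nesting level: O(log n) = O(log n)
Complexity: O(log n)


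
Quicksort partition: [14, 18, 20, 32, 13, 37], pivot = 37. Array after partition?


Elements <= 37 go left of pivot.
Result: [14, 18, 20, 32, 13, 37], pivot at index 5


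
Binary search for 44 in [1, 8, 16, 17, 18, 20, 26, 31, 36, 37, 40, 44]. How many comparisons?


Search for 44:
[0,11] mid=5 arr[5]=20
[6,11] mid=8 arr[8]=36
[9,11] mid=10 arr[10]=40
[11,11] mid=11 arr[11]=44
Total: 4 comparisons


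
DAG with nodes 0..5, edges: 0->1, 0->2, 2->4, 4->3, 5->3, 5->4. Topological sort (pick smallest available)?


Kahn's algorithm, process smallest node first
Order: [0, 1, 2, 5, 4, 3]


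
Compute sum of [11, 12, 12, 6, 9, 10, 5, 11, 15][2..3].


Prefix sums: [0, 11, 23, 35, 41, 50, 60, 65, 76, 91]
Sum[2..3] = prefix[4] - prefix[2] = 41 - 23 = 18


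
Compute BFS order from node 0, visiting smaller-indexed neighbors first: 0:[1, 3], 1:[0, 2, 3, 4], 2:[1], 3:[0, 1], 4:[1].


BFS queue: start with [0]
Visit order: [0, 1, 3, 2, 4]


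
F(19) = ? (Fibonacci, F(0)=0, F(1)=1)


F(n)=F(n-1)+F(n-2)
...F(17)=1597, F(18)=2584, F(19)=4181


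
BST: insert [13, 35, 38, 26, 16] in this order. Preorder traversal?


Root = 13; build tree by BST insertion.
Preorder traversal: [13, 35, 26, 16, 38]


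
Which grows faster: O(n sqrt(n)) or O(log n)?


logarithmic grows slower than n^1.5
O(log n) is asymptotically smaller; O(n sqrt(n)) grows faster


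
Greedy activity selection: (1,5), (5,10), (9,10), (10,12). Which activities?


Greedy: pick earliest-ending, then skip overlaps.
Selected (3 activities): [(1, 5), (5, 10), (10, 12)]


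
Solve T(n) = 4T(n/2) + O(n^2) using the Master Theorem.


a=4, b=2, c=2. log_2(4)=2 = c=2. Case 2: O(n^c log n) = O(n^2 log n)
Complexity: O(n^2 log n)


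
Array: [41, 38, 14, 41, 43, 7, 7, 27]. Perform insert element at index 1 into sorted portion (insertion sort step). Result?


After one pass: [38, 41, 14, 41, 43, 7, 7, 27]


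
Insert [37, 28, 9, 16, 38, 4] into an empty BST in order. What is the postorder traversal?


Root = 37; build tree by BST insertion.
Postorder traversal: [4, 16, 9, 28, 38, 37]


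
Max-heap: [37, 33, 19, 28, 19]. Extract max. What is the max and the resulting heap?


Max = 37
Replace root with last, heapify down
Resulting heap: [33, 28, 19, 19]


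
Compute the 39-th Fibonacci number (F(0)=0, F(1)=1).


F(n)=F(n-1)+F(n-2)
...F(37)=24157817, F(38)=39088169, F(39)=63245986


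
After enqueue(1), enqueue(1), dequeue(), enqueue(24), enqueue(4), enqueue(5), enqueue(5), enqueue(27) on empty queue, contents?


enqueue(1) -> [1]
enqueue(1) -> [1, 1]
dequeue() returns 1 -> [1]
enqueue(24) -> [1, 24]
enqueue(4) -> [1, 24, 4]
enqueue(5) -> [1, 24, 4, 5]
enqueue(5) -> [1, 24, 4, 5, 5]
enqueue(27) -> [1, 24, 4, 5, 5, 27]
Final queue (front to back): [1, 24, 4, 5, 5, 27]


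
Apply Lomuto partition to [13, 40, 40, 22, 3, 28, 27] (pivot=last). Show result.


Elements <= 27 go left of pivot.
Result: [13, 22, 3, 27, 40, 28, 40], pivot at index 3


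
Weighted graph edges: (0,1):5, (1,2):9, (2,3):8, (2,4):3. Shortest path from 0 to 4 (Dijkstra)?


Dijkstra from 0:
Distances: {0: 0, 1: 5, 2: 14, 3: 22, 4: 17}
Shortest distance to 4 = 17, path = [0, 1, 2, 4]


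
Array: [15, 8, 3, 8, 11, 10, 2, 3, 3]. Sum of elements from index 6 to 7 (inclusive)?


Prefix sums: [0, 15, 23, 26, 34, 45, 55, 57, 60, 63]
Sum[6..7] = prefix[8] - prefix[6] = 60 - 55 = 5


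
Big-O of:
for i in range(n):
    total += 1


Per nesting level: O(n) = O(n)
Complexity: O(n)


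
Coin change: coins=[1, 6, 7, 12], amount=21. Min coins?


dp[0]=0; dp[i]=1+min(dp[i-c] for c in coins)
...dp[16]=4, dp[17]=5, dp[18]=2, dp[19]=2, dp[20]=3, dp[21]=3
Minimum coins for 21 = 3


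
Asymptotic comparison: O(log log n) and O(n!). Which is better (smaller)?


double-logarithmic grows slower than factorial
O(log log n) is asymptotically smaller; O(n!) grows faster


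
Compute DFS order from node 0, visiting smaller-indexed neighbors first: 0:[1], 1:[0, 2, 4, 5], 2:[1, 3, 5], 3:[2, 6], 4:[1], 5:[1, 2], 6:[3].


DFS stack-based: start with [0]
Visit order: [0, 1, 2, 3, 6, 5, 4]


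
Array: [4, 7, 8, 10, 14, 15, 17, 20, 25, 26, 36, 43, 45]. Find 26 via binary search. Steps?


Search for 26:
[0,12] mid=6 arr[6]=17
[7,12] mid=9 arr[9]=26
Total: 2 comparisons


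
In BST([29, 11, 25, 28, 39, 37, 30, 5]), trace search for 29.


BST root = 29
Search for 29: compare at each node
Path: [29]


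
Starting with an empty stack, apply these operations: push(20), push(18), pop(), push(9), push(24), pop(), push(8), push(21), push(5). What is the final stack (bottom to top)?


push(20) -> [20]
push(18) -> [20, 18]
pop() returns 18 -> [20]
push(9) -> [20, 9]
push(24) -> [20, 9, 24]
pop() returns 24 -> [20, 9]
push(8) -> [20, 9, 8]
push(21) -> [20, 9, 8, 21]
push(5) -> [20, 9, 8, 21, 5]
Final stack (bottom to top): [20, 9, 8, 21, 5]


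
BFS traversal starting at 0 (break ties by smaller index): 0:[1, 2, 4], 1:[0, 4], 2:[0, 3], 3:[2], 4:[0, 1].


BFS queue: start with [0]
Visit order: [0, 1, 2, 4, 3]


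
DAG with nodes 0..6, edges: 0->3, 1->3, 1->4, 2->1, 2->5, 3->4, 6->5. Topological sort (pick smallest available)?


Kahn's algorithm, process smallest node first
Order: [0, 2, 1, 3, 4, 6, 5]


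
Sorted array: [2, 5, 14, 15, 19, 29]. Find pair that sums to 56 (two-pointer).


Two pointers: lo=0, hi=5
No pair sums to 56


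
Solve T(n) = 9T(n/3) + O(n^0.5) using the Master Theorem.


a=9, b=3, c=0.5. log_3(9)=2 > c=0.5. Case 1: O(n^log_b(a)) = O(n^2)
Complexity: O(n^2)


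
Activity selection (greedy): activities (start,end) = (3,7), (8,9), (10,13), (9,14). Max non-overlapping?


Greedy: pick earliest-ending, then skip overlaps.
Selected (3 activities): [(3, 7), (8, 9), (10, 13)]


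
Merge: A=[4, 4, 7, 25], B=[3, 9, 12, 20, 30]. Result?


Compare heads, take smaller each step.
Merged: [3, 4, 4, 7, 9, 12, 20, 25, 30]


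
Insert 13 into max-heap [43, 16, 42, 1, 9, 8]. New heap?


Append 13: [43, 16, 42, 1, 9, 8, 13]
Bubble up: no swaps needed
Result: [43, 16, 42, 1, 9, 8, 13]


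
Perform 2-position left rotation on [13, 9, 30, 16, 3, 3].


Left rotate by 2: [30, 16, 3, 3, 13, 9]


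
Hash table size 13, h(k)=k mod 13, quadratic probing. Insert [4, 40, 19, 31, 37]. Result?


Insertions: 4->slot 4; 40->slot 1; 19->slot 6; 31->slot 5; 37->slot 11
Table: [None, 40, None, None, 4, 31, 19, None, None, None, None, 37, None]


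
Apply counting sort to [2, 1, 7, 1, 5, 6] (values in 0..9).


Count array: [0, 2, 1, 0, 0, 1, 1, 1, 0, 0]
Reconstruct: [1, 1, 2, 5, 6, 7]


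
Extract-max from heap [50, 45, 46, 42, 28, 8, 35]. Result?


Max = 50
Replace root with last, heapify down
Resulting heap: [46, 45, 35, 42, 28, 8]


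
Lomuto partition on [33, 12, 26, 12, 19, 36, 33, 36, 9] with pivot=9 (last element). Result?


Elements <= 9 go left of pivot.
Result: [9, 12, 26, 12, 19, 36, 33, 36, 33], pivot at index 0


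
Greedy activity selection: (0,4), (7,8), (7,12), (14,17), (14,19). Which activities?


Greedy: pick earliest-ending, then skip overlaps.
Selected (3 activities): [(0, 4), (7, 8), (14, 17)]


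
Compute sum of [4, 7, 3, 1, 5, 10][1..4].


Prefix sums: [0, 4, 11, 14, 15, 20, 30]
Sum[1..4] = prefix[5] - prefix[1] = 20 - 4 = 16


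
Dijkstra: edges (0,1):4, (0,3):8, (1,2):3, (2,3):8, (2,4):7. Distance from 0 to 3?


Dijkstra from 0:
Distances: {0: 0, 1: 4, 2: 7, 3: 8, 4: 14}
Shortest distance to 3 = 8, path = [0, 3]


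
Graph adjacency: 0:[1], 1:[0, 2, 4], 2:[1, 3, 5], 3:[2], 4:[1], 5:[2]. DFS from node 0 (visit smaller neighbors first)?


DFS stack-based: start with [0]
Visit order: [0, 1, 2, 3, 5, 4]


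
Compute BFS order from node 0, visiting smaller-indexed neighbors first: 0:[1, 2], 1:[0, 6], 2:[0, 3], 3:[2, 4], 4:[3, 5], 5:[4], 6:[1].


BFS queue: start with [0]
Visit order: [0, 1, 2, 6, 3, 4, 5]


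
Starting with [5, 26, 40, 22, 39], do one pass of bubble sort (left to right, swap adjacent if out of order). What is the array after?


After one pass: [5, 26, 22, 39, 40]


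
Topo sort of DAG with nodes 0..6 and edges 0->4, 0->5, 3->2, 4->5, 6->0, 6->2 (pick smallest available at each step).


Kahn's algorithm, process smallest node first
Order: [1, 3, 6, 0, 2, 4, 5]


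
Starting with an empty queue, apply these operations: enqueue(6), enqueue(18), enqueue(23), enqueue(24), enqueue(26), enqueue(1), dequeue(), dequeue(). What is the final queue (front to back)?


enqueue(6) -> [6]
enqueue(18) -> [6, 18]
enqueue(23) -> [6, 18, 23]
enqueue(24) -> [6, 18, 23, 24]
enqueue(26) -> [6, 18, 23, 24, 26]
enqueue(1) -> [6, 18, 23, 24, 26, 1]
dequeue() returns 6 -> [18, 23, 24, 26, 1]
dequeue() returns 18 -> [23, 24, 26, 1]
Final queue (front to back): [23, 24, 26, 1]


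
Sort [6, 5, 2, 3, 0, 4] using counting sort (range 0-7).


Count array: [1, 0, 1, 1, 1, 1, 1, 0]
Reconstruct: [0, 2, 3, 4, 5, 6]


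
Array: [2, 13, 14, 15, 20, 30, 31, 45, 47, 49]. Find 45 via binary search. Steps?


Search for 45:
[0,9] mid=4 arr[4]=20
[5,9] mid=7 arr[7]=45
Total: 2 comparisons


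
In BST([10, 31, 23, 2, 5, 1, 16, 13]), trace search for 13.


BST root = 10
Search for 13: compare at each node
Path: [10, 31, 23, 16, 13]


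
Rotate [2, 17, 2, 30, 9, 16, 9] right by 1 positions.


Right rotate by 1: [9, 2, 17, 2, 30, 9, 16]


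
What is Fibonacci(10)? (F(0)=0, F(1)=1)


F(n)=F(n-1)+F(n-2)
...F(8)=21, F(9)=34, F(10)=55


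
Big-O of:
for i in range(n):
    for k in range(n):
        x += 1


Per nesting level: O(n) * O(n) = O(n^2)
Complexity: O(n^2)


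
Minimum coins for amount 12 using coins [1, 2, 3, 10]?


dp[0]=0; dp[i]=1+min(dp[i-c] for c in coins)
...dp[7]=3, dp[8]=3, dp[9]=3, dp[10]=1, dp[11]=2, dp[12]=2
Minimum coins for 12 = 2


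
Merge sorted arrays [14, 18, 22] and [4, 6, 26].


Compare heads, take smaller each step.
Merged: [4, 6, 14, 18, 22, 26]


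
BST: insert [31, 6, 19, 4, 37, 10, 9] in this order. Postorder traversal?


Root = 31; build tree by BST insertion.
Postorder traversal: [4, 9, 10, 19, 6, 37, 31]


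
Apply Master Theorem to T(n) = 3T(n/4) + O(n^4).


a=3, b=4, c=4. log_4(3)=0.792 < c=4. Case 3: O(n^c) = O(n^4)
Complexity: O(n^4)


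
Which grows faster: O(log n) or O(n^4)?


logarithmic grows slower than quartic
O(log n) is asymptotically smaller; O(n^4) grows faster


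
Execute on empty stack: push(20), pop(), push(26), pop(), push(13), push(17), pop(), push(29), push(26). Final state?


push(20) -> [20]
pop() returns 20 -> []
push(26) -> [26]
pop() returns 26 -> []
push(13) -> [13]
push(17) -> [13, 17]
pop() returns 17 -> [13]
push(29) -> [13, 29]
push(26) -> [13, 29, 26]
Final stack (bottom to top): [13, 29, 26]


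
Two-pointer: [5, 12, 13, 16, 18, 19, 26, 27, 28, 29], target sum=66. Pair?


Two pointers: lo=0, hi=9
No pair sums to 66


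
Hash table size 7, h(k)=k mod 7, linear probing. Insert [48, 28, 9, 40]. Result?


Insertions: 48->slot 6; 28->slot 0; 9->slot 2; 40->slot 5
Table: [28, None, 9, None, None, 40, 48]


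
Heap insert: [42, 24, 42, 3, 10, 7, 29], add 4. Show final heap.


Append 4: [42, 24, 42, 3, 10, 7, 29, 4]
Bubble up: swap idx 7(4) with idx 3(3)
Result: [42, 24, 42, 4, 10, 7, 29, 3]


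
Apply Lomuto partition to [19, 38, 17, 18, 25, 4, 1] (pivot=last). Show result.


Elements <= 1 go left of pivot.
Result: [1, 38, 17, 18, 25, 4, 19], pivot at index 0


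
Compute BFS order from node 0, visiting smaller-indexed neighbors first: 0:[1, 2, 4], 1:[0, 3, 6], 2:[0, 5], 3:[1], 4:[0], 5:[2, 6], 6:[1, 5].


BFS queue: start with [0]
Visit order: [0, 1, 2, 4, 3, 6, 5]


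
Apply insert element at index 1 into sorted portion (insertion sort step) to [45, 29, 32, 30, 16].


After one pass: [29, 45, 32, 30, 16]


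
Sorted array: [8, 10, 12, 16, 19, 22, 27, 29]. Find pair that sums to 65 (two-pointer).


Two pointers: lo=0, hi=7
No pair sums to 65


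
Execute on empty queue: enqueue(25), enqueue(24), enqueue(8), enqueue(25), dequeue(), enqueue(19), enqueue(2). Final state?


enqueue(25) -> [25]
enqueue(24) -> [25, 24]
enqueue(8) -> [25, 24, 8]
enqueue(25) -> [25, 24, 8, 25]
dequeue() returns 25 -> [24, 8, 25]
enqueue(19) -> [24, 8, 25, 19]
enqueue(2) -> [24, 8, 25, 19, 2]
Final queue (front to back): [24, 8, 25, 19, 2]


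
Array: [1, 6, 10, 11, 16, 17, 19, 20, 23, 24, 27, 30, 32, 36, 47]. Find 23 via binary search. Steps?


Search for 23:
[0,14] mid=7 arr[7]=20
[8,14] mid=11 arr[11]=30
[8,10] mid=9 arr[9]=24
[8,8] mid=8 arr[8]=23
Total: 4 comparisons


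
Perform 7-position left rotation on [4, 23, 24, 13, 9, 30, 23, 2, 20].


Left rotate by 7: [2, 20, 4, 23, 24, 13, 9, 30, 23]


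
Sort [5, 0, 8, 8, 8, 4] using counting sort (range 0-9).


Count array: [1, 0, 0, 0, 1, 1, 0, 0, 3, 0]
Reconstruct: [0, 4, 5, 8, 8, 8]


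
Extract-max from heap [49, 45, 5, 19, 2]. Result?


Max = 49
Replace root with last, heapify down
Resulting heap: [45, 19, 5, 2]


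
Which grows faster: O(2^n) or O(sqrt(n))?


sublinear grows slower than exponential
O(sqrt(n)) is asymptotically smaller; O(2^n) grows faster


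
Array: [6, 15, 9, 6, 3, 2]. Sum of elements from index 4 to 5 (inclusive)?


Prefix sums: [0, 6, 21, 30, 36, 39, 41]
Sum[4..5] = prefix[6] - prefix[4] = 41 - 36 = 5


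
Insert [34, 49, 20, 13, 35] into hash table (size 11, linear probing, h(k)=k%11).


Insertions: 34->slot 1; 49->slot 5; 20->slot 9; 13->slot 2; 35->slot 3
Table: [None, 34, 13, 35, None, 49, None, None, None, 20, None]


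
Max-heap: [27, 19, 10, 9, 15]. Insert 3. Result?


Append 3: [27, 19, 10, 9, 15, 3]
Bubble up: no swaps needed
Result: [27, 19, 10, 9, 15, 3]


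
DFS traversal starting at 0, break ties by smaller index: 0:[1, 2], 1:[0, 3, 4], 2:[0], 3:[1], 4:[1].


DFS stack-based: start with [0]
Visit order: [0, 1, 3, 4, 2]


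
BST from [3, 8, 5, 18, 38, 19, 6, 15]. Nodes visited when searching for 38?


BST root = 3
Search for 38: compare at each node
Path: [3, 8, 18, 38]


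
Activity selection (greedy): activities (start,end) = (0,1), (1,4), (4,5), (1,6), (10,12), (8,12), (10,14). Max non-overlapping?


Greedy: pick earliest-ending, then skip overlaps.
Selected (4 activities): [(0, 1), (1, 4), (4, 5), (10, 12)]


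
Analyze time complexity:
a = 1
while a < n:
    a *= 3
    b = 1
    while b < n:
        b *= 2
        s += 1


Per nesting level: O(log n) * O(log n) = O((log n)^2)
Complexity: O((log n)^2)


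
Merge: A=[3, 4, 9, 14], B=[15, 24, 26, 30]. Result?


Compare heads, take smaller each step.
Merged: [3, 4, 9, 14, 15, 24, 26, 30]


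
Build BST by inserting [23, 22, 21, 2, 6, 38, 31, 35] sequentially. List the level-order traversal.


Root = 23; build tree by BST insertion.
Level-Order traversal: [23, 22, 38, 21, 31, 2, 35, 6]


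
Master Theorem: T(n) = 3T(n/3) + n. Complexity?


a=3, b=3, c=1. log_3(3)=1 = c=1. Case 2: O(n^c log n) = O(n log n)
Complexity: O(n log n)


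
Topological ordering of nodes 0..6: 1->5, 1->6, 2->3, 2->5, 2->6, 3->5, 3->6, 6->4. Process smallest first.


Kahn's algorithm, process smallest node first
Order: [0, 1, 2, 3, 5, 6, 4]


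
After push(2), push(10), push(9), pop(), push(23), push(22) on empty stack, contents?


push(2) -> [2]
push(10) -> [2, 10]
push(9) -> [2, 10, 9]
pop() returns 9 -> [2, 10]
push(23) -> [2, 10, 23]
push(22) -> [2, 10, 23, 22]
Final stack (bottom to top): [2, 10, 23, 22]


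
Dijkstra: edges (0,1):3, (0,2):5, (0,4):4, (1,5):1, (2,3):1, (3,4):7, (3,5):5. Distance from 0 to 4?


Dijkstra from 0:
Distances: {0: 0, 1: 3, 2: 5, 3: 6, 4: 4, 5: 4}
Shortest distance to 4 = 4, path = [0, 4]


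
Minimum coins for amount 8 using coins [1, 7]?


dp[0]=0; dp[i]=1+min(dp[i-c] for c in coins)
...dp[3]=3, dp[4]=4, dp[5]=5, dp[6]=6, dp[7]=1, dp[8]=2
Minimum coins for 8 = 2


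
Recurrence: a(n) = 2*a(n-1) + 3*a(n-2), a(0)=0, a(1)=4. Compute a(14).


Build bottom-up:
...a(12)=531440, a(13)=1594324, a(14)=2*1594324+3*531440=4782968


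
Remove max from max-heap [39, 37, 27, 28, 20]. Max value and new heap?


Max = 39
Replace root with last, heapify down
Resulting heap: [37, 28, 27, 20]


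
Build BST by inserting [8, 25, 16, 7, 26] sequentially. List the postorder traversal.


Root = 8; build tree by BST insertion.
Postorder traversal: [7, 16, 26, 25, 8]


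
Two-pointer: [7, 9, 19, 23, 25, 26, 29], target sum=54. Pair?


Two pointers: lo=0, hi=6
Found pair: (25, 29) summing to 54


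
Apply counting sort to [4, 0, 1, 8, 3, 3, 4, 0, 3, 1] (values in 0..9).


Count array: [2, 2, 0, 3, 2, 0, 0, 0, 1, 0]
Reconstruct: [0, 0, 1, 1, 3, 3, 3, 4, 4, 8]


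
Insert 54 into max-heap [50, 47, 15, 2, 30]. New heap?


Append 54: [50, 47, 15, 2, 30, 54]
Bubble up: swap idx 5(54) with idx 2(15); swap idx 2(54) with idx 0(50)
Result: [54, 47, 50, 2, 30, 15]


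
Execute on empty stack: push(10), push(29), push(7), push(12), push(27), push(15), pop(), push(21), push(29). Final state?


push(10) -> [10]
push(29) -> [10, 29]
push(7) -> [10, 29, 7]
push(12) -> [10, 29, 7, 12]
push(27) -> [10, 29, 7, 12, 27]
push(15) -> [10, 29, 7, 12, 27, 15]
pop() returns 15 -> [10, 29, 7, 12, 27]
push(21) -> [10, 29, 7, 12, 27, 21]
push(29) -> [10, 29, 7, 12, 27, 21, 29]
Final stack (bottom to top): [10, 29, 7, 12, 27, 21, 29]


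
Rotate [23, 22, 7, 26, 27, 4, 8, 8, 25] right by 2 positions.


Right rotate by 2: [8, 25, 23, 22, 7, 26, 27, 4, 8]


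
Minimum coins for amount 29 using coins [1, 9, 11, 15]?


dp[0]=0; dp[i]=1+min(dp[i-c] for c in coins)
...dp[24]=2, dp[25]=3, dp[26]=2, dp[27]=3, dp[28]=4, dp[29]=3
Minimum coins for 29 = 3


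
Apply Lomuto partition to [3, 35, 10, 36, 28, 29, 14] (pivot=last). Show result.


Elements <= 14 go left of pivot.
Result: [3, 10, 14, 36, 28, 29, 35], pivot at index 2


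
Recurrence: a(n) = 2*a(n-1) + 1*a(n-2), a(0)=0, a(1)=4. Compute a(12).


Build bottom-up:
...a(10)=9512, a(11)=22964, a(12)=2*22964+1*9512=55440


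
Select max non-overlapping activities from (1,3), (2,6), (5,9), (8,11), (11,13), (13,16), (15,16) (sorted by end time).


Greedy: pick earliest-ending, then skip overlaps.
Selected (4 activities): [(1, 3), (5, 9), (11, 13), (13, 16)]


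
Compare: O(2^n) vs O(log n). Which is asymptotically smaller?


logarithmic grows slower than exponential
O(log n) is asymptotically smaller; O(2^n) grows faster


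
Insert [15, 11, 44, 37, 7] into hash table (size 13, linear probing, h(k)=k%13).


Insertions: 15->slot 2; 11->slot 11; 44->slot 5; 37->slot 12; 7->slot 7
Table: [None, None, 15, None, None, 44, None, 7, None, None, None, 11, 37]


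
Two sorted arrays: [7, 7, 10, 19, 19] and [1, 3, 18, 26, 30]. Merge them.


Compare heads, take smaller each step.
Merged: [1, 3, 7, 7, 10, 18, 19, 19, 26, 30]


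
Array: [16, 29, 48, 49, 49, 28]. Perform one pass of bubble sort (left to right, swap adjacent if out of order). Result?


After one pass: [16, 29, 48, 49, 28, 49]


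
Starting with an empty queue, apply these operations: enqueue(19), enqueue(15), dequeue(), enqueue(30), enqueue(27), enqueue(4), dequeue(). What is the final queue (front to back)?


enqueue(19) -> [19]
enqueue(15) -> [19, 15]
dequeue() returns 19 -> [15]
enqueue(30) -> [15, 30]
enqueue(27) -> [15, 30, 27]
enqueue(4) -> [15, 30, 27, 4]
dequeue() returns 15 -> [30, 27, 4]
Final queue (front to back): [30, 27, 4]


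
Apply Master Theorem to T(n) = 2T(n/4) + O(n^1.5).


a=2, b=4, c=1.5. log_4(2)=0.5 < c=1.5. Case 3: O(n^c) = O(n^1.500)
Complexity: O(n^1.500)


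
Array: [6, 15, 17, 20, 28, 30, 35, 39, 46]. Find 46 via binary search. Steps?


Search for 46:
[0,8] mid=4 arr[4]=28
[5,8] mid=6 arr[6]=35
[7,8] mid=7 arr[7]=39
[8,8] mid=8 arr[8]=46
Total: 4 comparisons


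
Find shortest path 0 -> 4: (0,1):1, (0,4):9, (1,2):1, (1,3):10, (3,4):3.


Dijkstra from 0:
Distances: {0: 0, 1: 1, 2: 2, 3: 11, 4: 9}
Shortest distance to 4 = 9, path = [0, 4]


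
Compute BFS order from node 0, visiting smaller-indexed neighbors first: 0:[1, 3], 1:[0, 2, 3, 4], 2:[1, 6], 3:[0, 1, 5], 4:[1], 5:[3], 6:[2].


BFS queue: start with [0]
Visit order: [0, 1, 3, 2, 4, 5, 6]


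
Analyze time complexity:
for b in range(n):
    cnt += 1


Per nesting level: O(n) = O(n)
Complexity: O(n)


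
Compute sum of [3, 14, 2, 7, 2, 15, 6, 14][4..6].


Prefix sums: [0, 3, 17, 19, 26, 28, 43, 49, 63]
Sum[4..6] = prefix[7] - prefix[4] = 49 - 26 = 23


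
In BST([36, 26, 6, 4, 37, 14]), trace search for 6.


BST root = 36
Search for 6: compare at each node
Path: [36, 26, 6]


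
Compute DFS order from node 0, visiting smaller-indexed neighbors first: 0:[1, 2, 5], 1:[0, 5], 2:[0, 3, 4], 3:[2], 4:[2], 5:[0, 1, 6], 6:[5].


DFS stack-based: start with [0]
Visit order: [0, 1, 5, 6, 2, 3, 4]


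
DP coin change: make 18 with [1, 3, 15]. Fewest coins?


dp[0]=0; dp[i]=1+min(dp[i-c] for c in coins)
...dp[13]=5, dp[14]=6, dp[15]=1, dp[16]=2, dp[17]=3, dp[18]=2
Minimum coins for 18 = 2


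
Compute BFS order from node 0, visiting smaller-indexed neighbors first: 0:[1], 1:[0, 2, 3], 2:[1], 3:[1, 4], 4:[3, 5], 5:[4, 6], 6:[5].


BFS queue: start with [0]
Visit order: [0, 1, 2, 3, 4, 5, 6]


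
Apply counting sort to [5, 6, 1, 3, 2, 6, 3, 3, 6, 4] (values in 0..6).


Count array: [0, 1, 1, 3, 1, 1, 3]
Reconstruct: [1, 2, 3, 3, 3, 4, 5, 6, 6, 6]


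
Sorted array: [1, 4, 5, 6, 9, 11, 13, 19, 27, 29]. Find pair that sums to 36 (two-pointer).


Two pointers: lo=0, hi=9
Found pair: (9, 27) summing to 36


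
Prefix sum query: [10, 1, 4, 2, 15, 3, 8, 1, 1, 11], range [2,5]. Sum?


Prefix sums: [0, 10, 11, 15, 17, 32, 35, 43, 44, 45, 56]
Sum[2..5] = prefix[6] - prefix[2] = 35 - 11 = 24


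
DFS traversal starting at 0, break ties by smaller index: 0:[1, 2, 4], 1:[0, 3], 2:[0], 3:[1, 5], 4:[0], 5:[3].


DFS stack-based: start with [0]
Visit order: [0, 1, 3, 5, 2, 4]
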